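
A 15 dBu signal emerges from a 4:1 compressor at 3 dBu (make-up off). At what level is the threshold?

-1 dBu

Let T be the threshold. Output overshoot = (input overshoot)/R, so 3 − T = (15 − T)/4.
4·(3 − T) = 15 − T → 3·T = 12 − 15 = -3.
T = -3/3 = -1 dBu.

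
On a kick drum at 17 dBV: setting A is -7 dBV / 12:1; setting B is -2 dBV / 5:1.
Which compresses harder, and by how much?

A, by 6.8 dB

A: GR = 24 − 24/12 = 22 dB.
B: GR = 19 − 19/5 = 15.2 dB.
A applies 6.8 dB more gain reduction.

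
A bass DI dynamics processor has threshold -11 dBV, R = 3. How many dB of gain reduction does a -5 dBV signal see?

Overshoot = -5 − (-11) = 6 dB.
After 3:1 compression the overshoot becomes 6/3 = 2 dB.
So the signal is attenuated by 6 − 2 = 4 dB.

4 dB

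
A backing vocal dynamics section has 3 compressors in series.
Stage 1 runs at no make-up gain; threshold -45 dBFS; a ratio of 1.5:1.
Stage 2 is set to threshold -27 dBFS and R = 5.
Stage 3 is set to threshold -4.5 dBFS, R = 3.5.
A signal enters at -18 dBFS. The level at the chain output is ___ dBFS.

-27 dBFS

Stage 1: 27 dB above -45 dBFS, reduced 1.5:1 to 18 dB above → -27 dBFS.
Stage 2: -27 dBFS ≤ -27 dBFS, so stage 2 doesn't engage; output -27 dBFS.
Stage 3: -27 dBFS ≤ -4.5 dBFS, so stage 3 doesn't engage; output -27 dBFS.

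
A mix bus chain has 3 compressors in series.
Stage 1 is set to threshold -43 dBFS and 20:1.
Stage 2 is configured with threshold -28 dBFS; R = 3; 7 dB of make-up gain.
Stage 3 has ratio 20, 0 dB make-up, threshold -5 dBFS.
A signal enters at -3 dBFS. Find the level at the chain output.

-34 dBFS

Stage 1: 40 dB above -43 dBFS, reduced 20:1 to 2 dB above → -41 dBFS.
Stage 2: -41 dBFS is at or below the -28 dBFS threshold — no compression; make-up brings it to -34 dBFS.
Stage 3: below threshold (-34 ≤ -5); passes unchanged; output -34 dBFS.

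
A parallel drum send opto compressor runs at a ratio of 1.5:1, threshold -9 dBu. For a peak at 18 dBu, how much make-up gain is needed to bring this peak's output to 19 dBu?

10 dB

Without make-up, output = threshold + overshoot/1.5 = -9 + 18 = 9 dBu.
Gap to target: 10 dB.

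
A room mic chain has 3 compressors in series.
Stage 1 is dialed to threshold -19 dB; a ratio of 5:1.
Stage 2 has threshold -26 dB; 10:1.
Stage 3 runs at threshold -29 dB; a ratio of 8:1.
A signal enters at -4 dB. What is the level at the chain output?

Stage 1: overshoot 15 dB → 15/5 = 3 dB → -16 dB.
Stage 2: -16 dB is 10 dB over -26 dB; at 10:1 that becomes 1 dB over, giving -25 dB.
Stage 3: 4 dB above -29 dB, reduced 8:1 to 0.5 dB above → -28.5 dB.

-28.5 dB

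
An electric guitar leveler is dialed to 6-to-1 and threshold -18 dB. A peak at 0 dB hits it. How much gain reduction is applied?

15 dB

Overshoot = 0 − (-18) = 18 dB.
A 6:1 ratio leaves 3 dB of that excess.
So the signal is attenuated by 18 − 3 = 15 dB.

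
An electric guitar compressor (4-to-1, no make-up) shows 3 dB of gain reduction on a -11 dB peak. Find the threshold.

Gain reduction = -11 − (-14) = 3 dB; output overshoot = GR / (R − 1) = 3 / 3 = 1 dB.
Threshold = output − output overshoot = -14 − 1 = -15 dB.

-15 dB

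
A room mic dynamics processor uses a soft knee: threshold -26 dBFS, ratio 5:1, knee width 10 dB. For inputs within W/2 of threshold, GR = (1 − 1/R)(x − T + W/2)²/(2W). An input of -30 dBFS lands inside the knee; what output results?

x − T + W/2 = -30 − (-26) + 5 = 1.
GR = (1 − 1/5) × 1² / 20 = 0.8 × 1 / 20 = 0.04 dB.
Output = -30 − 0.04 = -30.04 dBFS.

-30.04 dBFS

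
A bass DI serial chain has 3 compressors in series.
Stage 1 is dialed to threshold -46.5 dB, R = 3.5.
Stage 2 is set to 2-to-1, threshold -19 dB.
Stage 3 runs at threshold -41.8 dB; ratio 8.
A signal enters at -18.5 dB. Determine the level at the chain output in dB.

-41.3875 dB

Stage 1: -18.5 dB is 28 dB over -46.5 dB; at 3.5:1 that becomes 8 dB over, giving -38.5 dB.
Stage 2: -38.5 dB ≤ -19 dB, so stage 2 doesn't engage; output -38.5 dB.
Stage 3: overshoot 3.3 dB → 3.3/8 = 0.4125 dB → -41.3875 dB.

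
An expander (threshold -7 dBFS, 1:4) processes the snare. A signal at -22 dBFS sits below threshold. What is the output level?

Undershoot = (-7) − (-22) = 15 dB.
At 1:4, that expands to 60 dB under threshold.
Output = -7 − 60 = -67 dBFS.

-67 dBFS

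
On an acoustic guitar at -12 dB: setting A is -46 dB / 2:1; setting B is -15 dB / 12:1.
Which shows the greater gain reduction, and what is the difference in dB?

A, by 14.25 dB

A: overshoot 34 dB → output overshoot 17 dB → GR 17 dB.
B: overshoot 3 dB → output overshoot 0.25 dB → GR 2.75 dB.
A reduces 14.25 dB more.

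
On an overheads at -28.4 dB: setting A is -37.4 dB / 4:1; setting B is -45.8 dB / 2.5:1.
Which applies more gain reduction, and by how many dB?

A: overshoot 9 dB → output overshoot 2.25 dB → GR 6.75 dB.
B: overshoot 17.4 dB → output overshoot 6.96 dB → GR 10.44 dB.
B reduces 3.69 dB more.

B, by 3.69 dB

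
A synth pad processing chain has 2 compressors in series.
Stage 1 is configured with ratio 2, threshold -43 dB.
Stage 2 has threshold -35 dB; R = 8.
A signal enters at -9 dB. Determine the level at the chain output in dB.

Stage 1: overshoot 34 dB → 34/2 = 17 dB → -26 dB.
Stage 2: overshoot 9 dB → 9/8 = 1.125 dB → -33.875 dB.

-33.875 dB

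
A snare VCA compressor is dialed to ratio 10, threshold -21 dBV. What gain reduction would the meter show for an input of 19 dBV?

The signal is 40 dB above threshold.
A 10:1 ratio leaves 4 dB of that excess.
Gain reduction = 40 − 4 = 36 dB.

36 dB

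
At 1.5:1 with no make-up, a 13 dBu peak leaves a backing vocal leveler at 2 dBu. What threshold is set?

-20 dBu

Let T be the threshold. Output overshoot = (input overshoot)/R, so 2 − T = (13 − T)/1.5.
1.5·(2 − T) = 13 − T → 0.5·T = 3 − 13 = -10.
T = -10/0.5 = -20 dBu.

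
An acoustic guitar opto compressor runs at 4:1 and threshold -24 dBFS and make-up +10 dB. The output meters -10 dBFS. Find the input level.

-8 dBFS

Stripping the +10 dB make-up gives -20 dBFS at the gain stage.
Post-compression overshoot = -20 − (-24) = 4 dB.
Undo the ratio: input overshoot = 4 × 4 = 16 dB, giving input = -8 dBFS.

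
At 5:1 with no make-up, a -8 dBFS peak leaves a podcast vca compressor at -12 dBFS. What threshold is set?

Gain reduction = -8 − (-12) = 4 dB; output overshoot = GR / (R − 1) = 4 / 4 = 1 dB.
Threshold = output − output overshoot = -12 − 1 = -13 dBFS.

-13 dBFS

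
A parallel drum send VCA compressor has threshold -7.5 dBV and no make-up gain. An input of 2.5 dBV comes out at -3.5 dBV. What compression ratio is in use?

Input overshoot = 2.5 − (-7.5) = 10 dB; output overshoot = -3.5 − (-7.5) = 4 dB.
Ratio = 10 / 4 = 2.5.

2.5:1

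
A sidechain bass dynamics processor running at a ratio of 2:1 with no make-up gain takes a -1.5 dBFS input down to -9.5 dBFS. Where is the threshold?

-17.5 dBFS

Gain reduction = -1.5 − (-9.5) = 8 dB; output overshoot = GR / (R − 1) = 8 / 1 = 8 dB.
Threshold = output − output overshoot = -9.5 − 8 = -17.5 dBFS.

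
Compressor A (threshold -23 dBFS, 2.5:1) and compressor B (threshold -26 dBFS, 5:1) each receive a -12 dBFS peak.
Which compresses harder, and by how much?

B, by 4.6 dB

A: GR = 11 − 11/2.5 = 6.6 dB.
B: GR = 14 − 14/5 = 11.2 dB.
B reduces 4.6 dB more.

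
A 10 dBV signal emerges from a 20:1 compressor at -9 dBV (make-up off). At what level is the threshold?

-10 dBV

Gain reduction = 10 − (-9) = 19 dB; output overshoot = GR / (R − 1) = 19 / 19 = 1 dB.
Threshold = output − output overshoot = -9 − 1 = -10 dBV.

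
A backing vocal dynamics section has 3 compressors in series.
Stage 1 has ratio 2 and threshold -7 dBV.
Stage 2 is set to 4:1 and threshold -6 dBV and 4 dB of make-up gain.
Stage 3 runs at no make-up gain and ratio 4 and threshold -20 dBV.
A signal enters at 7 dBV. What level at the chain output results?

-15.125 dBV

Stage 1: 14 dB above -7 dBV, reduced 2:1 to 7 dB above → 0 dBV.
Stage 2: 6 dB above -6 dBV, reduced 4:1 to 1.5 dB above → -4.5 dBV; +4 dB make-up → -0.5 dBV.
Stage 3: -0.5 dBV is 19.5 dB over -20 dBV; at 4:1 that becomes 4.875 dB over, giving -15.125 dBV.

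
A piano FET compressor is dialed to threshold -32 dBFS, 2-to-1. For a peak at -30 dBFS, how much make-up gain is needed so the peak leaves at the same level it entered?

The peak compresses to -32 + 2/2 = -31 dBFS.
To reach -30 dBFS requires -30 − (-31) = 1 dB of make-up.

1 dB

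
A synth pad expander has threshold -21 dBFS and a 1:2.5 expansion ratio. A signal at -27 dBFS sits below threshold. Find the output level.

The input is 6 dB below the -21 dBFS threshold.
A 1:2.5 expander multiplies undershoot by 2.5: 6 × 2.5 = 15 dB below threshold.
Output = -21 − 15 = -36 dBFS.

-36 dBFS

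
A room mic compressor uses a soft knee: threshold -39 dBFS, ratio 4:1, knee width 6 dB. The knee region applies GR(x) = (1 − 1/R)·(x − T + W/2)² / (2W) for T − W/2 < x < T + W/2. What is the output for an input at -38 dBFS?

x − T + W/2 = -38 − (-39) + 3 = 4.
GR = (1 − 1/4) × 4² / 12 = 0.75 × 16 / 12 = 1 dB.
Output = -38 − 1 = -39 dBFS.

-39 dBFS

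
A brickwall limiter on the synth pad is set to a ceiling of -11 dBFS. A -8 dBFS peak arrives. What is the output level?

The limiter clamps the peak to its -11 dBFS ceiling.

-11 dBFS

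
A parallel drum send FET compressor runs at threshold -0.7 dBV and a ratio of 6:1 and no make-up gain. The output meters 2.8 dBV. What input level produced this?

Post-compression overshoot = 2.8 − (-0.7) = 3.5 dB.
Before 6:1 compression the overshoot was 3.5 × 6 = 21 dB, so input = -0.7 + 21 = 20.3 dBV.

20.3 dBV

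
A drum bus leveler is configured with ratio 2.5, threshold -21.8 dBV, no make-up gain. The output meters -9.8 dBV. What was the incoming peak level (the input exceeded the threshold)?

Post-compression overshoot = -9.8 − (-21.8) = 12 dB.
Before 2.5:1 compression the overshoot was 12 × 2.5 = 30 dB, so input = -21.8 + 30 = 8.2 dBV.

8.2 dBV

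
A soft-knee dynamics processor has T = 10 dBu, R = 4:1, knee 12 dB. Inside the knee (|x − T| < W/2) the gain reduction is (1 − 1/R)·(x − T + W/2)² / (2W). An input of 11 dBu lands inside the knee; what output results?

9.46875 dBu

x − T + W/2 = 11 − 10 + 6 = 7.
GR = (1 − 1/4) × 7² / 24 = 0.75 × 49 / 24 = 1.53125 dB.
Output = 11 − 1.53125 = 9.46875 dBu.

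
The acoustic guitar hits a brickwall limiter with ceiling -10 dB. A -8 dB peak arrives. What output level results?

At ∞:1, everything above -10 dB is held at the ceiling.

-10 dB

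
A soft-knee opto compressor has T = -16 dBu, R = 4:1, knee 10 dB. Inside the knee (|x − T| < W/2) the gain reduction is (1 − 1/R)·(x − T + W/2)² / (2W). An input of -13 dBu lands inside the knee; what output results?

x − T + W/2 = -13 − (-16) + 5 = 8.
GR = (1 − 1/4) × 8² / 20 = 0.75 × 64 / 20 = 2.4 dB.
Output = -13 − 2.4 = -15.4 dBu.

-15.4 dBu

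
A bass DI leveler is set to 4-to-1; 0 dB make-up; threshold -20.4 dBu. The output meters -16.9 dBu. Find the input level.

Post-compression overshoot = -16.9 − (-20.4) = 3.5 dB.
Undo the ratio: input overshoot = 3.5 × 4 = 14 dB, giving input = -6.4 dBu.

-6.4 dBu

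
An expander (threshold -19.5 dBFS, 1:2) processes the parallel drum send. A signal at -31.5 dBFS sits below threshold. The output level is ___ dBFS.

The input is 12 dB below the -19.5 dBFS threshold.
A 1:2 expander multiplies undershoot by 2: 12 × 2 = 24 dB below threshold.
Output = -19.5 − 24 = -43.5 dBFS.

-43.5 dBFS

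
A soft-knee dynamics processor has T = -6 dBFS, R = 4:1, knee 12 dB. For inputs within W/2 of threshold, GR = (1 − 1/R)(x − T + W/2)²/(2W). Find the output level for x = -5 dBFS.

-6.53125 dBFS

x − T + W/2 = -5 − (-6) + 6 = 7.
GR = (1 − 1/4) × 7² / 24 = 0.75 × 49 / 24 = 1.53125 dB.
Output = -5 − 1.53125 = -6.53125 dBFS.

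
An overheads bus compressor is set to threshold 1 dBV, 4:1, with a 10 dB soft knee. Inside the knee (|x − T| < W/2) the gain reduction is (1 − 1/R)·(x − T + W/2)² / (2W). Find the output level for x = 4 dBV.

1.6 dBV

x − T + W/2 = 4 − 1 + 5 = 8.
GR = (1 − 1/4) × 8² / 20 = 0.75 × 64 / 20 = 2.4 dB.
Output = 4 − 2.4 = 1.6 dBV.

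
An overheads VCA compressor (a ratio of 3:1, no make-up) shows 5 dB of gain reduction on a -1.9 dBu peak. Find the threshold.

Let T be the threshold. Output overshoot = (input overshoot)/R, so -6.9 − T = (-1.9 − T)/3.
3·(-6.9 − T) = -1.9 − T → 2·T = -20.7 − (-1.9) = -18.8.
T = -18.8/2 = -9.4 dBu.

-9.4 dBu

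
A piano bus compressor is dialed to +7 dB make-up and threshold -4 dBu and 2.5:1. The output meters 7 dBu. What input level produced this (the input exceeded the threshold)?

6 dBu

Remove make-up: 7 − 7 = 0 dBu.
Post-compression overshoot = 0 − (-4) = 4 dB.
Before 2.5:1 compression the overshoot was 4 × 2.5 = 10 dB, so input = -4 + 10 = 6 dBu.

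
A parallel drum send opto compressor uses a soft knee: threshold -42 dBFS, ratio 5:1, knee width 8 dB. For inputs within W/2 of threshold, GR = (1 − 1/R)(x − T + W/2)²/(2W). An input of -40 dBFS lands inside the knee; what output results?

x − T + W/2 = -40 − (-42) + 4 = 6.
GR = (1 − 1/5) × 6² / 16 = 0.8 × 36 / 16 = 1.8 dB.
Output = -40 − 1.8 = -41.8 dBFS.

-41.8 dBFS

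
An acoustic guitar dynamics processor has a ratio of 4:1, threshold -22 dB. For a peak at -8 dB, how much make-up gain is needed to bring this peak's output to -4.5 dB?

The peak compresses to -22 + 14/4 = -18.5 dB.
To reach -4.5 dB requires -4.5 − (-18.5) = 14 dB of make-up.

14 dB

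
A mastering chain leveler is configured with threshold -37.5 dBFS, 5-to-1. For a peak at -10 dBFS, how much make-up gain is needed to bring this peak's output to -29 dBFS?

Without make-up, output = threshold + overshoot/5 = -37.5 + 5.5 = -32 dBFS.
Gap to target: 3 dB.

3 dB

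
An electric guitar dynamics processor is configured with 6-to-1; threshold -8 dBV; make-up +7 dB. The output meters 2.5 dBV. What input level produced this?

Stripping the +7 dB make-up gives -4.5 dBV at the gain stage.
That's 3.5 dB above the -8 dBV threshold.
Input overshoot = R × output overshoot = 21 dB → input = -8 + 21 = 13 dBV.

13 dBV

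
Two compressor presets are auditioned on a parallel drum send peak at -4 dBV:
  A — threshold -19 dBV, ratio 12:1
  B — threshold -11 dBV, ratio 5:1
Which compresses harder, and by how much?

A: overshoot 15 dB → output overshoot 1.25 dB → GR 13.75 dB.
B: overshoot 7 dB → output overshoot 1.4 dB → GR 5.6 dB.
A applies 8.15 dB more gain reduction.

A, by 8.15 dB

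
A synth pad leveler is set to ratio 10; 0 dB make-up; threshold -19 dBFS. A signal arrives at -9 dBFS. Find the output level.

-9 dBFS sits 10 dB over threshold.
At 10:1 the overshoot is divided by 10, leaving 1 dB above threshold.
Output = -19 + 1 = -18 dBFS.

-18 dBFS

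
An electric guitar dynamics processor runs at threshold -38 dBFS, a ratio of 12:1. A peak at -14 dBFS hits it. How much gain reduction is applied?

22 dB

-14 dBFS exceeds the threshold by 24 dB.
At 12:1, output sits 24/12 = 2 dB above threshold.
Gain reduction = 24 − 2 = 22 dB.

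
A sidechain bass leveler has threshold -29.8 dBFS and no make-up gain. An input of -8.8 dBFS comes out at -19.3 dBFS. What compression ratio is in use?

Input overshoot = -8.8 − (-29.8) = 21 dB; output overshoot = -19.3 − (-29.8) = 10.5 dB.
Ratio = 21 / 10.5 = 2.

2:1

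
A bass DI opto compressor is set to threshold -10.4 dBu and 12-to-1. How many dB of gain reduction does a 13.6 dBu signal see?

Overshoot = 13.6 − (-10.4) = 24 dB.
A 12:1 ratio leaves 2 dB of that excess.
GR = overshoot in − overshoot out = 24 − 2 = 22 dB.

22 dB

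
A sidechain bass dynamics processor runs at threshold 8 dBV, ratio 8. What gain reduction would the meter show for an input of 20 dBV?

10.5 dB

Overshoot = 20 − 8 = 12 dB.
After 8:1 compression the overshoot becomes 12/8 = 1.5 dB.
So the signal is attenuated by 12 − 1.5 = 10.5 dB.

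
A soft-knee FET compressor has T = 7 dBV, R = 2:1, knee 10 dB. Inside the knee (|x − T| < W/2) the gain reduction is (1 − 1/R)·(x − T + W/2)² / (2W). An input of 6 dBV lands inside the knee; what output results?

x − T + W/2 = 6 − 7 + 5 = 4.
GR = (1 − 1/2) × 4² / 20 = 0.5 × 16 / 20 = 0.4 dB.
Output = 6 − 0.4 = 5.6 dBV.

5.6 dBV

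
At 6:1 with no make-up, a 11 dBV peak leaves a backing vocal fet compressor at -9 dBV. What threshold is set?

Let T be the threshold. Output overshoot = (input overshoot)/R, so -9 − T = (11 − T)/6.
6·(-9 − T) = 11 − T → 5·T = -54 − 11 = -65.
T = -65/5 = -13 dBV.

-13 dBV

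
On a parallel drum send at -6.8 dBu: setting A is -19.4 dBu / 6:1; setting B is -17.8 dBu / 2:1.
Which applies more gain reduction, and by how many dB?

A, by 5 dB

A: GR = 12.6 − 12.6/6 = 10.5 dB.
B: GR = 11 − 11/2 = 5.5 dB.
Difference: 5 dB in favour of A.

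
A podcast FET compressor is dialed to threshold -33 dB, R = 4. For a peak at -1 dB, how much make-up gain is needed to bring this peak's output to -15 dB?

10 dB

Without make-up, output = threshold + overshoot/4 = -33 + 8 = -25 dB.
Gap to target: 10 dB.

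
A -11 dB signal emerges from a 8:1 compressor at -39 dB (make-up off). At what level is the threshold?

-43 dB

Input is 32 dB above T (since output overshoot × R = input overshoot: (-39 − T)·8 = -11 − T gives T = -43 dB).
Check: -43 + (-11 − (-43))/8 = -43 + 4 = -39 dB. ✓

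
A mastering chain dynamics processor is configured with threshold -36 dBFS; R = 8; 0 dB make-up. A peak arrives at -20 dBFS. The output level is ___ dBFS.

-34 dBFS

Overshoot: -20 − (-36) = 16 dB.
8:1 compression reduces that to 16/8 = 2 dB over.
That puts the output at -34 dBFS.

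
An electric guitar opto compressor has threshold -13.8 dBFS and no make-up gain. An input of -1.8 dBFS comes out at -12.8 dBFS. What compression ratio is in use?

Input overshoot = -1.8 − (-13.8) = 12 dB; output overshoot = -12.8 − (-13.8) = 1 dB.
Ratio = 12 / 1 = 12.

12:1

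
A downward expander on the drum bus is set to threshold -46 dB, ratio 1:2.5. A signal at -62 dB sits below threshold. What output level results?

Undershoot = (-46) − (-62) = 16 dB.
At 1:2.5, that expands to 40 dB under threshold.
Output = -46 − 40 = -86 dB.

-86 dB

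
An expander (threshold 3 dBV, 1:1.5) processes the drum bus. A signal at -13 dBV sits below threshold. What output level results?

Below threshold, a 1:1.5 expander applies gain = (1.5−1)×(T − x) of attenuation.
(1.5−1) × 16 = 8 dB, so output = -13 − 8 = -21 dBV.

-21 dBV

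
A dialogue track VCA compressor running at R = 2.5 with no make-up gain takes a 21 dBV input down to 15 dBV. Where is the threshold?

11 dBV

Gain reduction = 21 − 15 = 6 dB; output overshoot = GR / (R − 1) = 6 / 1.5 = 4 dB.
Threshold = output − output overshoot = 15 − 4 = 11 dBV.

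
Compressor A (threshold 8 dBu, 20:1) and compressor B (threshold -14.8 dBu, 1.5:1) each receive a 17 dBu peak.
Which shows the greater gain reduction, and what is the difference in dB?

B, by 2.05 dB

A: overshoot 9 dB → output overshoot 0.45 dB → GR 8.55 dB.
B: overshoot 31.8 dB → output overshoot 21.2 dB → GR 10.6 dB.
Difference: 2.05 dB in favour of B.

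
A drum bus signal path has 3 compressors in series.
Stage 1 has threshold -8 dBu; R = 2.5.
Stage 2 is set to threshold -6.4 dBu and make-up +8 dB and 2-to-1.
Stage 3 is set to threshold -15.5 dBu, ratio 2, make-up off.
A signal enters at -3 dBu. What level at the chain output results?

-6.85 dBu

Stage 1: overshoot 5 dB → 5/2.5 = 2 dB → -6 dBu.
Stage 2: overshoot 0.4 dB → 0.4/2 = 0.2 dB → -6.2 dBu; +8 dB make-up → 1.8 dBu.
Stage 3: 1.8 dBu is 17.3 dB over -15.5 dBu; at 2:1 that becomes 8.65 dB over, giving -6.85 dBu.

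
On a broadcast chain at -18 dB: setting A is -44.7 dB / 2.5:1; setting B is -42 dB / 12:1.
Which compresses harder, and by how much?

A: overshoot 26.7 dB → output overshoot 10.68 dB → GR 16.02 dB.
B: overshoot 24 dB → output overshoot 2 dB → GR 22 dB.
Difference: 5.98 dB in favour of B.

B, by 5.98 dB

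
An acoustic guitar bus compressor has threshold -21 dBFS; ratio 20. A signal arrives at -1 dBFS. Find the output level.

-20 dBFS

Overshoot: -1 − (-21) = 20 dB.
At 20:1 the overshoot is divided by 20, leaving 1 dB above threshold.
So the level is -21 + 1 = -20 dBFS.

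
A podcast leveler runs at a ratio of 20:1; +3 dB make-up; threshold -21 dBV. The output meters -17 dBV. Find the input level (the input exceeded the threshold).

Stripping the +3 dB make-up gives -20 dBV at the gain stage.
The compressed level sits -20 − (-21) = 1 dB over threshold.
Before 20:1 compression the overshoot was 1 × 20 = 20 dB, so input = -21 + 20 = -1 dBV.

-1 dBV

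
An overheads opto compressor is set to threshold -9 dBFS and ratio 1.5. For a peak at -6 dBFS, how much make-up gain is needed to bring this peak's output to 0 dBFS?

Overshoot 3 dB → 3/1.5 = 2 dB after compression, so the compressed level is -9 + 2 = -7 dBFS.
Make-up = target − compressed = 0 − (-7) = 7 dB.

7 dB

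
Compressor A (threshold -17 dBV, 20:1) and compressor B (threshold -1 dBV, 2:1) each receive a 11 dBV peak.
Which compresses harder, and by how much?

A: overshoot 28 dB → output overshoot 1.4 dB → GR 26.6 dB.
B: overshoot 12 dB → output overshoot 6 dB → GR 6 dB.
A reduces 20.6 dB more.

A, by 20.6 dB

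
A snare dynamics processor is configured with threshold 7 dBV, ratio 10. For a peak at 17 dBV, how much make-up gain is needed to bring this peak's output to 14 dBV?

Without make-up, output = threshold + overshoot/10 = 7 + 1 = 8 dBV.
Gap to target: 6 dB.

6 dB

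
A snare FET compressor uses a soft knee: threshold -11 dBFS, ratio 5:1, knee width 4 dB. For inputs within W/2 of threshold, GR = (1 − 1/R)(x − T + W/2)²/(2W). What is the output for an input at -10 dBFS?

-10.9 dBFS

x − T + W/2 = -10 − (-11) + 2 = 3.
GR = (1 − 1/5) × 3² / 8 = 0.8 × 9 / 8 = 0.9 dB.
Output = -10 − 0.9 = -10.9 dBFS.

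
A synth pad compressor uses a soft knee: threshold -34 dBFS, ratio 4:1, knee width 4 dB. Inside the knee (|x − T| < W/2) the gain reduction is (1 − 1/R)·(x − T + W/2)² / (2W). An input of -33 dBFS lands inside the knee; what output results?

x − T + W/2 = -33 − (-34) + 2 = 3.
GR = (1 − 1/4) × 3² / 8 = 0.75 × 9 / 8 = 0.84375 dB.
Output = -33 − 0.84375 = -33.84375 dBFS.

-33.84375 dBFS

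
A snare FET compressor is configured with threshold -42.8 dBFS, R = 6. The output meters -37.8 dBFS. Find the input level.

The compressed level sits -37.8 − (-42.8) = 5 dB over threshold.
Undo the ratio: input overshoot = 5 × 6 = 30 dB, giving input = -12.8 dBFS.

-12.8 dBFS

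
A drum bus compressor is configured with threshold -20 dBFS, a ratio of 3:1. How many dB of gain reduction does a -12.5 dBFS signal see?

Overshoot = -12.5 − (-20) = 7.5 dB.
At 3:1, output sits 7.5/3 = 2.5 dB above threshold.
So the signal is attenuated by 7.5 − 2.5 = 5 dB.

5 dB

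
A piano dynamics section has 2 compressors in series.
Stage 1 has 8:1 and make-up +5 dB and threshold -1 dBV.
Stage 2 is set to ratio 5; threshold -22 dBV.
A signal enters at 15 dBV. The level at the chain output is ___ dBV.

Stage 1: 15 dBV is 16 dB over -1 dBV; at 8:1 that becomes 2 dB over, giving 1 dBV; +5 dB make-up → 6 dBV.
Stage 2: overshoot 28 dB → 28/5 = 5.6 dB → -16.4 dBV.

-16.4 dBV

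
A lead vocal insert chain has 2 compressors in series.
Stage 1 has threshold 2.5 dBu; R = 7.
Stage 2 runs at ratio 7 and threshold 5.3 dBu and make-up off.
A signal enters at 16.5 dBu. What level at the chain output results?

Stage 1: overshoot 14 dB → 14/7 = 2 dB → 4.5 dBu.
Stage 2: 4.5 dBu ≤ 5.3 dBu, so stage 2 doesn't engage; output 4.5 dBu.

4.5 dBu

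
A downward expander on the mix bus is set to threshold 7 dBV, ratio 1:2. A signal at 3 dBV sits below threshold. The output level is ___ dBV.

The input is 4 dB below the 7 dBV threshold.
A 1:2 expander multiplies undershoot by 2: 4 × 2 = 8 dB below threshold.
Output = 7 − 8 = -1 dBV.

-1 dBV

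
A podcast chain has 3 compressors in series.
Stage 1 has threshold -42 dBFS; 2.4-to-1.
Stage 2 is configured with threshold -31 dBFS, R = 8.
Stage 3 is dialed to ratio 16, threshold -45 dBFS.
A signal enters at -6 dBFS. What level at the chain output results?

Stage 1: -6 dBFS is 36 dB over -42 dBFS; at 2.4:1 that becomes 15 dB over, giving -27 dBFS.
Stage 2: overshoot 4 dB → 4/8 = 0.5 dB → -30.5 dBFS.
Stage 3: 14.5 dB above -45 dBFS, reduced 16:1 to 0.90625 dB above → -44.09375 dBFS.

-44.09375 dBFS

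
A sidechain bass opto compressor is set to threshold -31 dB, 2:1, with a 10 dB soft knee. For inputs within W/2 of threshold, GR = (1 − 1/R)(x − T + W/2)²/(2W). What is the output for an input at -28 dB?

x − T + W/2 = -28 − (-31) + 5 = 8.
GR = (1 − 1/2) × 8² / 20 = 0.5 × 64 / 20 = 1.6 dB.
Output = -28 − 1.6 = -29.6 dB.

-29.6 dB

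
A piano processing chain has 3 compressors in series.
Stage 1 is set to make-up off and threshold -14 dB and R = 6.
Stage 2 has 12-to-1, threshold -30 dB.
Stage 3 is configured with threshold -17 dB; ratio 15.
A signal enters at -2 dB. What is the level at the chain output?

Stage 1: -2 dB is 12 dB over -14 dB; at 6:1 that becomes 2 dB over, giving -12 dB.
Stage 2: 18 dB above -30 dB, reduced 12:1 to 1.5 dB above → -28.5 dB.
Stage 3: -28.5 dB ≤ -17 dB, so stage 3 doesn't engage; output -28.5 dB.

-28.5 dB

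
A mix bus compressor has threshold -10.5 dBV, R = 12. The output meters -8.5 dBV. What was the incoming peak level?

That's 2 dB above the -10.5 dBV threshold.
Before 12:1 compression the overshoot was 2 × 12 = 24 dB, so input = -10.5 + 24 = 13.5 dBV.

13.5 dBV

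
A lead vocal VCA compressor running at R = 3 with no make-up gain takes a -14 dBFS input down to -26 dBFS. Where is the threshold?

Let T be the threshold. Output overshoot = (input overshoot)/R, so -26 − T = (-14 − T)/3.
3·(-26 − T) = -14 − T → 2·T = -78 − (-14) = -64.
T = -64/2 = -32 dBFS.

-32 dBFS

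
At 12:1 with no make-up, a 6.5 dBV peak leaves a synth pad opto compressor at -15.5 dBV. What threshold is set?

-17.5 dBV

Let T be the threshold. Output overshoot = (input overshoot)/R, so -15.5 − T = (6.5 − T)/12.
12·(-15.5 − T) = 6.5 − T → 11·T = -186 − 6.5 = -192.5.
T = -192.5/11 = -17.5 dBV.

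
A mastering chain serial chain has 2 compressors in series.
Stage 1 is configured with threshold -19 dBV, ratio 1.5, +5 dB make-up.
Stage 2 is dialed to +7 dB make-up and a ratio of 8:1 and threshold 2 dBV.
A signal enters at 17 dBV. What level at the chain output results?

Stage 1: 36 dB above -19 dBV, reduced 1.5:1 to 24 dB above → 5 dBV; +5 dB make-up → 10 dBV.
Stage 2: 8 dB above 2 dBV, reduced 8:1 to 1 dB above → 3 dBV; +7 dB make-up → 10 dBV.

10 dBV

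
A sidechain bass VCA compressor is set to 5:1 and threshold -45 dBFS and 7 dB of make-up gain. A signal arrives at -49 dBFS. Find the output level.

-49 dBFS is 4 dB below the -45 dBFS threshold, so no gain reduction is applied.
Make-up gain adds 7 dB: -49 + 7 = -42 dBFS.

-42 dBFS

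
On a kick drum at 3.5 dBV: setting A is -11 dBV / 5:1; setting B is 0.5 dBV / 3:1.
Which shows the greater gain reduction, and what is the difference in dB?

A, by 9.6 dB

A: GR = 14.5 − 14.5/5 = 11.6 dB.
B: GR = 3 − 3/3 = 2 dB.
A reduces 9.6 dB more.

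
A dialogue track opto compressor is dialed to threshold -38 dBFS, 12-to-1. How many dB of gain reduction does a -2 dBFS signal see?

-2 dBFS exceeds the threshold by 36 dB.
At 12:1, output sits 36/12 = 3 dB above threshold.
GR = overshoot in − overshoot out = 36 − 3 = 33 dB.

33 dB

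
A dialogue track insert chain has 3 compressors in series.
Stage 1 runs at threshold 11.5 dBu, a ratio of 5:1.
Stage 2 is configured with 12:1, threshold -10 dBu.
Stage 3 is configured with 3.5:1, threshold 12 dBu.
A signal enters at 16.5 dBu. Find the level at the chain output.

-8.125 dBu

Stage 1: overshoot 5 dB → 5/5 = 1 dB → 12.5 dBu.
Stage 2: overshoot 22.5 dB → 22.5/12 = 1.875 dB → -8.125 dBu.
Stage 3: -8.125 dBu ≤ 12 dBu, so stage 3 doesn't engage; output -8.125 dBu.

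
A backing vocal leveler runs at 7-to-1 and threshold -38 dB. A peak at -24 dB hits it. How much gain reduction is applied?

12 dB

-24 dB exceeds the threshold by 14 dB.
After 7:1 compression the overshoot becomes 14/7 = 2 dB.
Gain reduction = 14 − 2 = 12 dB.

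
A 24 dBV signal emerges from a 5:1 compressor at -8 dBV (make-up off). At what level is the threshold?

-16 dBV

Input is 40 dB above T (since output overshoot × R = input overshoot: (-8 − T)·5 = 24 − T gives T = -16 dBV).
Check: -16 + (24 − (-16))/5 = -16 + 8 = -8 dBV. ✓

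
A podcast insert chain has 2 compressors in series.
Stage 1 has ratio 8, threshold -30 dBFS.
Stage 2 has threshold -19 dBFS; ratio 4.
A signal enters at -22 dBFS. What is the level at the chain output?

-29 dBFS

Stage 1: overshoot 8 dB → 8/8 = 1 dB → -29 dBFS.
Stage 2: -29 dBFS is at or below the -19 dBFS threshold — no compression; output -29 dBFS.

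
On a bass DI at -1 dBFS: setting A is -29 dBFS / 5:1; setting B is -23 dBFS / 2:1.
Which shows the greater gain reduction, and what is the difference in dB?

A, by 11.4 dB

A: GR = 28 − 28/5 = 22.4 dB.
B: GR = 22 − 22/2 = 11 dB.
A reduces 11.4 dB more.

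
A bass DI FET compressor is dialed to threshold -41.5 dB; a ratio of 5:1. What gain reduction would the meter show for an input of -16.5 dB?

-16.5 dB exceeds the threshold by 25 dB.
After 5:1 compression the overshoot becomes 25/5 = 5 dB.
So the signal is attenuated by 25 − 5 = 20 dB.

20 dB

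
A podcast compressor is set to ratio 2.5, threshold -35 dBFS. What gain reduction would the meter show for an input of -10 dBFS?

15 dB

The signal is 25 dB above threshold.
A 2.5:1 ratio leaves 10 dB of that excess.
So the signal is attenuated by 25 − 10 = 15 dB.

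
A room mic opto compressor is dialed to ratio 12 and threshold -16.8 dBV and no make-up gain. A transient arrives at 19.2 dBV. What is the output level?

19.2 dBV sits 36 dB over threshold.
At 12:1 the overshoot is divided by 12, leaving 3 dB above threshold.
So the level is -16.8 + 3 = -13.8 dBV.

-13.8 dBV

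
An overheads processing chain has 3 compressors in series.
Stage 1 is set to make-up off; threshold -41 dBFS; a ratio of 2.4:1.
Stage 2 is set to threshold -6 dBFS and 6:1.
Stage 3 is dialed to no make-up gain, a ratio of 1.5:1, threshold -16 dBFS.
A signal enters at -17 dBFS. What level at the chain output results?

Stage 1: overshoot 24 dB → 24/2.4 = 10 dB → -31 dBFS.
Stage 2: -31 dBFS ≤ -6 dBFS, so stage 2 doesn't engage; output -31 dBFS.
Stage 3: -31 dBFS ≤ -16 dBFS, so stage 3 doesn't engage; output -31 dBFS.

-31 dBFS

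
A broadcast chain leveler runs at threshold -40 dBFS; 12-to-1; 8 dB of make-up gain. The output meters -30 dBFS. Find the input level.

-16 dBFS

Remove make-up: -30 − 8 = -38 dBFS.
Post-compression overshoot = -38 − (-40) = 2 dB.
Input overshoot = R × output overshoot = 24 dB → input = -40 + 24 = -16 dBFS.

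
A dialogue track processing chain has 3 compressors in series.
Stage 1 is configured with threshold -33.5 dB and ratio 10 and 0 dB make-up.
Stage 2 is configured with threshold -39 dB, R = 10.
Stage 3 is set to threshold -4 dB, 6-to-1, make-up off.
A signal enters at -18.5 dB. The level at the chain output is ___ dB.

Stage 1: 15 dB above -33.5 dB, reduced 10:1 to 1.5 dB above → -32 dB.
Stage 2: overshoot 7 dB → 7/10 = 0.7 dB → -38.3 dB.
Stage 3: -38.3 dB ≤ -4 dB, so stage 3 doesn't engage; output -38.3 dB.

-38.3 dB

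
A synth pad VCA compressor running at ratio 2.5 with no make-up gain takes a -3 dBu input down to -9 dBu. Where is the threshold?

Gain reduction = -3 − (-9) = 6 dB; output overshoot = GR / (R − 1) = 6 / 1.5 = 4 dB.
Threshold = output − output overshoot = -9 − 4 = -13 dBu.

-13 dBu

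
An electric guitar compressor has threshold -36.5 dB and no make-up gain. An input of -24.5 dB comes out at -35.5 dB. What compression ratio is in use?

12:1

Input overshoot = -24.5 − (-36.5) = 12 dB; output overshoot = -35.5 − (-36.5) = 1 dB.
Ratio = 12 / 1 = 12.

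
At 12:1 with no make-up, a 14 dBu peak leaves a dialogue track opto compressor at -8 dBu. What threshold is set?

Input is 24 dB above T (since output overshoot × R = input overshoot: (-8 − T)·12 = 14 − T gives T = -10 dBu).
Check: -10 + (14 − (-10))/12 = -10 + 2 = -8 dBu. ✓

-10 dBu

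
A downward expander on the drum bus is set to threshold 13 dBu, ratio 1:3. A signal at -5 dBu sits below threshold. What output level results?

Below threshold, a 1:3 expander applies gain = (3−1)×(T − x) of attenuation.
(3−1) × 18 = 36 dB, so output = -5 − 36 = -41 dBu.

-41 dBu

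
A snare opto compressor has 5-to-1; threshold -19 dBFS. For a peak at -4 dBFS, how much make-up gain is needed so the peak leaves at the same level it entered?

12 dB

Overshoot 15 dB → 15/5 = 3 dB after compression, so the compressed level is -19 + 3 = -16 dBFS.
Make-up = target − compressed = -4 − (-16) = 12 dB.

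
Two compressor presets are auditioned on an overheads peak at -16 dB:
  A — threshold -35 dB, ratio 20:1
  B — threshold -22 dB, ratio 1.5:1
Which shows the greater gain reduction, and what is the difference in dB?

A: GR = 19 − 19/20 = 18.05 dB.
B: GR = 6 − 6/1.5 = 2 dB.
Difference: 16.05 dB in favour of A.

A, by 16.05 dB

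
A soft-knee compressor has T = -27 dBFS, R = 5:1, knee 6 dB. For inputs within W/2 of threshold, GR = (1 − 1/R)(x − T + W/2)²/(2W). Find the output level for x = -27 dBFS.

x − T + W/2 = -27 − (-27) + 3 = 3.
GR = (1 − 1/5) × 3² / 12 = 0.8 × 9 / 12 = 0.6 dB.
Output = -27 − 0.6 = -27.6 dBFS.

-27.6 dBFS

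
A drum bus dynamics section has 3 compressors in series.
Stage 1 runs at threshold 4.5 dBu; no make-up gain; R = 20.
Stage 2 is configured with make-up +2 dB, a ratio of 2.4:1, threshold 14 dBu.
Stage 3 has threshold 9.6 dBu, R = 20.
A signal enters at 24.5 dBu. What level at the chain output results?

7.5 dBu

Stage 1: 24.5 dBu is 20 dB over 4.5 dBu; at 20:1 that becomes 1 dB over, giving 5.5 dBu.
Stage 2: 5.5 dBu is at or below the 14 dBu threshold — no compression; make-up brings it to 7.5 dBu.
Stage 3: below threshold (7.5 ≤ 9.6); passes unchanged; output 7.5 dBu.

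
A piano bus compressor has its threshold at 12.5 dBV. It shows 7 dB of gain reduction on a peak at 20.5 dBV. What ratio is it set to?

8:1

Input overshoot = 20.5 − 12.5 = 8 dB.
Output overshoot = 8 − 7 = 1 dB.
Ratio = input overshoot / output overshoot = 8 / 1 = 8.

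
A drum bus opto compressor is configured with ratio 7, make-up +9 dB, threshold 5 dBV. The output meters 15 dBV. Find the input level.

Stripping the +9 dB make-up gives 6 dBV at the gain stage.
The compressed level sits 6 − 5 = 1 dB over threshold.
Undo the ratio: input overshoot = 1 × 7 = 7 dB, giving input = 12 dBV.

12 dBV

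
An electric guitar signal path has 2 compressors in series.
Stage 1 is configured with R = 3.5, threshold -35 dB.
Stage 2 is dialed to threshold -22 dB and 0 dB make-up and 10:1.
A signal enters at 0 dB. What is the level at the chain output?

Stage 1: 35 dB above -35 dB, reduced 3.5:1 to 10 dB above → -25 dB.
Stage 2: -25 dB is at or below the -22 dB threshold — no compression; output -25 dB.

-25 dB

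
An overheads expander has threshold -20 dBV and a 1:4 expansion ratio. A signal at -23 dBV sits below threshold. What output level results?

-32 dBV

Below threshold, a 1:4 expander applies gain = (4−1)×(T − x) of attenuation.
(4−1) × 3 = 9 dB, so output = -23 − 9 = -32 dBV.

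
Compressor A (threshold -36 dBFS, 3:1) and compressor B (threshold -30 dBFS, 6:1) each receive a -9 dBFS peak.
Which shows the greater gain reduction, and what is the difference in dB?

A: 27 dB over, compressed to 9 dB over, so 18 dB of GR.
B: 21 dB over, compressed to 3.5 dB over, so 17.5 dB of GR.
Difference: 0.5 dB in favour of A.

A, by 0.5 dB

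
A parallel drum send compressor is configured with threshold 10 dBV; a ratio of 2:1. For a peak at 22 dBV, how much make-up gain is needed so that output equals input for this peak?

6 dB

Without make-up, output = threshold + overshoot/2 = 10 + 6 = 16 dBV.
Gap to target: 6 dB.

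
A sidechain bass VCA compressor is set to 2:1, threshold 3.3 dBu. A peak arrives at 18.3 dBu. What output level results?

18.3 dBu sits 15 dB over threshold.
The 15 dB excess becomes 7.5 dB after 2:1 reduction.
So the level is 3.3 + 7.5 = 10.8 dBu.

10.8 dBu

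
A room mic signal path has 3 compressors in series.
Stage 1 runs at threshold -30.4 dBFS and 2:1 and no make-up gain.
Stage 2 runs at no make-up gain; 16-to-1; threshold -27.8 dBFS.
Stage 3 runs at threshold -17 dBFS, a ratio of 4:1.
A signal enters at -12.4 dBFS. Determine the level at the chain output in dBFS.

-27.4 dBFS

Stage 1: 18 dB above -30.4 dBFS, reduced 2:1 to 9 dB above → -21.4 dBFS.
Stage 2: 6.4 dB above -27.8 dBFS, reduced 16:1 to 0.4 dB above → -27.4 dBFS.
Stage 3: below threshold (-27.4 ≤ -17); passes unchanged; output -27.4 dBFS.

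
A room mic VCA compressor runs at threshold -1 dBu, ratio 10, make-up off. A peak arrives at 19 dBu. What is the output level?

The input is 20 dB above the -1 dBu threshold.
At 10:1 the overshoot is divided by 10, leaving 2 dB above threshold.
So the level is -1 + 2 = 1 dBu.

1 dBu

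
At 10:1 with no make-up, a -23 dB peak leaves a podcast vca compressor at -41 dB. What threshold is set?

Let T be the threshold. Output overshoot = (input overshoot)/R, so -41 − T = (-23 − T)/10.
10·(-41 − T) = -23 − T → 9·T = -410 − (-23) = -387.
T = -387/9 = -43 dB.

-43 dB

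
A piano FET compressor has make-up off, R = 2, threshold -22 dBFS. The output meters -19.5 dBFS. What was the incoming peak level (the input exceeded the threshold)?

Post-compression overshoot = -19.5 − (-22) = 2.5 dB.
Undo the ratio: input overshoot = 2.5 × 2 = 5 dB, giving input = -17 dBFS.

-17 dBFS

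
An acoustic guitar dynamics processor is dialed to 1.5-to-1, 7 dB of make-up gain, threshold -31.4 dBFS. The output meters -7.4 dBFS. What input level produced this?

Remove make-up: -7.4 − 7 = -14.4 dBFS.
Post-compression overshoot = -14.4 − (-31.4) = 17 dB.
Before 1.5:1 compression the overshoot was 17 × 1.5 = 25.5 dB, so input = -31.4 + 25.5 = -5.9 dBFS.

-5.9 dBFS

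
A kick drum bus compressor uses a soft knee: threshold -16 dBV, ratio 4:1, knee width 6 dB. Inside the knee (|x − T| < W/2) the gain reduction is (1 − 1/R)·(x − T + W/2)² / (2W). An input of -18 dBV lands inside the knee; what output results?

x − T + W/2 = -18 − (-16) + 3 = 1.
GR = (1 − 1/4) × 1² / 12 = 0.75 × 1 / 12 = 0.0625 dB.
Output = -18 − 0.0625 = -18.0625 dBV.

-18.0625 dBV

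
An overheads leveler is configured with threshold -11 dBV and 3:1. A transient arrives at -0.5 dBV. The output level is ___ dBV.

The input is 10.5 dB above the -11 dBV threshold.
The 10.5 dB excess becomes 3.5 dB after 3:1 reduction.
That puts the output at -7.5 dBV.

-7.5 dBV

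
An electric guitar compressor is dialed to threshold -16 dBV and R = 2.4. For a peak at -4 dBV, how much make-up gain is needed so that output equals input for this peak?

7 dB

Overshoot 12 dB → 12/2.4 = 5 dB after compression, so the compressed level is -16 + 5 = -11 dBV.
Make-up = target − compressed = -4 − (-11) = 7 dB.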